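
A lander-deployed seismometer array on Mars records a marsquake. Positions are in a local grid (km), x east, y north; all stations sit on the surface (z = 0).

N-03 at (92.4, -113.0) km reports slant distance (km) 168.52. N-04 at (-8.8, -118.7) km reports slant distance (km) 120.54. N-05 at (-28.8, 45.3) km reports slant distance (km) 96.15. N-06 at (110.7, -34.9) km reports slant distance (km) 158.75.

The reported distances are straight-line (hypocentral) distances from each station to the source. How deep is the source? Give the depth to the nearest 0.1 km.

Each station gives a sphere (x−x_i)² + (y−y_i)² + z² = d_i² (stations at z=0).
Subtracting the N-03 sphere from N-04 and N-05: z² cancels, leaving linear equations in x and y:
-202.4 x − 11.4 y = 6729.47
-242.4 x + 316.6 y = 728.94
Solving: x ≈ -31.998, y ≈ -22.197 km (keep extra digits for the depth step; rounded: -32.0, -22.2).
Then from the N-03 sphere: z² = 168.52² − (x − 92.4)² − (y + 113.0)² with x = -31.998, y = -22.197, so z ≈ 68.403 ≈ 68.4 km.

68.4 km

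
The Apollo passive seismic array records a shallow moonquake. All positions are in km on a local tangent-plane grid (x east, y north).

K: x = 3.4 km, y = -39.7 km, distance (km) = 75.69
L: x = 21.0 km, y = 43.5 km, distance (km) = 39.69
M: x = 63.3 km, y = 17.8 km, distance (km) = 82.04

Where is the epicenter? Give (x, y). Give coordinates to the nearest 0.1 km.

-17.3 km east, 33.1 km north

Circle about each station: (x − 3.4)² + (y + 39.7)² = 75.69²; (x − 21.0)² + (y − 43.5)² = 39.69²; (x − 63.3)² + (y − 17.8)² = 82.04².
Subtracting the K equation from the L and M equations removes the quadratic terms:
35.2 x + 166.4 y = 4899.28
119.8 x + 115.0 y = 1734.49
Solving the 2×2 system: x ≈ -17.3, y ≈ 33.1 km.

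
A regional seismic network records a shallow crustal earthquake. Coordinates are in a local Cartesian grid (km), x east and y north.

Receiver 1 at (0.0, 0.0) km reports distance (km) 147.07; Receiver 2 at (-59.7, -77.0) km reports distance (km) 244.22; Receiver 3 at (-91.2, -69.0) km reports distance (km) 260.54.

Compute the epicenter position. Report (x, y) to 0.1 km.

Circle about each station: x² + y² = 147.07²; (x + 59.7)² + (y + 77.0)² = 244.22²; (x + 91.2)² + (y + 69.0)² = 260.54².
Subtracting pairs of circle equations eliminates x²+y² and gives linear equations (the radical axes):
-119.4 x − 154.0 y = -28520.73
-182.4 x − 138.0 y = -33173.07
Solving the 2×2 system: x ≈ 101.0, y ≈ 106.9 km.

x ≈ 101.0 km, y ≈ 106.9 km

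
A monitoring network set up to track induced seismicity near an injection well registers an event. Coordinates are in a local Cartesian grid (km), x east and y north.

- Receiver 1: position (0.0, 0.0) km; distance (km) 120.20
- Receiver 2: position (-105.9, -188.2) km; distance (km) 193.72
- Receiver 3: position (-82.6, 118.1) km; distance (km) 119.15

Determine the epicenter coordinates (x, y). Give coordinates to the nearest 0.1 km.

-120.1 km east, 5.0 km north

Circle about each station: x² + y² = 120.20²; (x + 105.9)² + (y + 188.2)² = 193.72²; (x + 82.6)² + (y − 118.1)² = 119.15².
Subtracting pairs of circle equations eliminates x²+y² and gives linear equations (the radical axes):
-211.8 x − 376.4 y = 23554.65
-165.2 x + 236.2 y = 21021.69
Solving the 2×2 system: x ≈ -120.1, y ≈ 5.0 km.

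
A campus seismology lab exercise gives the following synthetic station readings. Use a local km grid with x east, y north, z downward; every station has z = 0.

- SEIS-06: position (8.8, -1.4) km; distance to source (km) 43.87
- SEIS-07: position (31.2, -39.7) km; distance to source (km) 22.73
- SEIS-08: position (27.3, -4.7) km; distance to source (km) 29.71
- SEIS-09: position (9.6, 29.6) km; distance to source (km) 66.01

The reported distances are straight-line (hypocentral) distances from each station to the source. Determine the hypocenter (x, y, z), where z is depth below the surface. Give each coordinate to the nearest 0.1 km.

Each station gives a sphere (x−x_i)² + (y−y_i)² + z² = d_i² (stations at z=0).
Subtracting the SEIS-06 sphere from SEIS-07 and SEIS-08: z² cancels, leaving linear equations in x and y:
44.8 x − 76.6 y = 3878.05
37.0 x − 6.6 y = 1729.87
Solving: x ≈ 42.116, y ≈ -25.995 km (keep extra digits for the depth step; rounded: 42.1, -26.0).
Then from the SEIS-06 sphere: z² = 43.87² − (x − 8.8)² − (y + 1.4)² with x = 42.116, y = -25.995, so z ≈ 14.481 ≈ 14.5 km.

x ≈ 42.1 km, y ≈ -26.0 km, depth ≈ 14.5 km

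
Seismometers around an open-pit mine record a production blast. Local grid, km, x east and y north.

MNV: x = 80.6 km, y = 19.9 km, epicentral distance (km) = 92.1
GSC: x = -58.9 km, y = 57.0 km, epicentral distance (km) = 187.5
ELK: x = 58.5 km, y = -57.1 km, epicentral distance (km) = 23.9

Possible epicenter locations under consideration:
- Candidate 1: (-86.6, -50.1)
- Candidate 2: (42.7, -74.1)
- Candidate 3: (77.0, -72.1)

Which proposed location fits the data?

For each candidate, compare |candidate − station| to the reported distance:
Candidate 1: residuals MNV 89.2, GSC 76.9, ELK 121.4 → max 121.4 km
Candidate 2: residuals MNV 9.3, GSC 21.6, ELK 0.7 → max 21.6 km
Candidate 3: residuals MNV 0.0, GSC 0.1, ELK 0.1 → max 0.1 km
Only Candidate 3 has all residuals ≈ 0.

Candidate 3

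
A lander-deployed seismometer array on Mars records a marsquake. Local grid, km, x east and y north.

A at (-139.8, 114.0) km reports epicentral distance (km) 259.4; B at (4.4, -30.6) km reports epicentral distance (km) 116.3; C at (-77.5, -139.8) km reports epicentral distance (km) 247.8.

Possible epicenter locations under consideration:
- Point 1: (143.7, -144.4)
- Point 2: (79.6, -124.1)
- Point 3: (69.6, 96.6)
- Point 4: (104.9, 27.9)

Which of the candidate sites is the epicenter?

Point 4

For each candidate, compare |candidate − station| to the reported distance:
Point 1: residuals A 124.2, B 63.6, C 26.6 → max 124.2 km
Point 2: residuals A 64.4, B 3.7, C 89.9 → max 89.9 km
Point 3: residuals A 49.3, B 26.6, C 30.6 → max 49.3 km
Point 4: residuals A 0.0, B 0.0, C 0.0 → max 0.0 km
Only Point 4 has all residuals ≈ 0.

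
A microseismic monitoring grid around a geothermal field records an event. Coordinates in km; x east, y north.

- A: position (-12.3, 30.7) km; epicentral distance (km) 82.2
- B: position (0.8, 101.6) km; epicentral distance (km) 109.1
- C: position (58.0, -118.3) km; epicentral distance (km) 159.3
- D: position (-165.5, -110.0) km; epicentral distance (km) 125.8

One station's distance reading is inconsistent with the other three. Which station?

B

Solve using three stations at a time. Using A, C, D (subtract circle equations pairwise → linear system) gives (x, y) ≈ (-71.8, -26.0).
Distances from that point to each station vs reported:
  A: calculated 82.2 vs reported 82.2 → residual 0.0 km
  B: calculated 146.8 vs reported 109.1 → residual 37.7 km
  C: calculated 159.3 vs reported 159.3 → residual 0.0 km
  D: calculated 125.8 vs reported 125.8 → residual 0.0 km
A, C, D are mutually consistent (residuals ≈ 0); B is off by 37.7 km.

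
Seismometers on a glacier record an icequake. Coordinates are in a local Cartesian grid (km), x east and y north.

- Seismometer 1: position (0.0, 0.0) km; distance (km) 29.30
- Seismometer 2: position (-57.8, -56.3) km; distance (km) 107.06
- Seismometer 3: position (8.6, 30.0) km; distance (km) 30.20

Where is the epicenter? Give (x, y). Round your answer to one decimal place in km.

Circle about each station: x² + y² = 29.30²; (x + 57.8)² + (y + 56.3)² = 107.06²; (x − 8.6)² + (y − 30.0)² = 30.20².
Subtracting the Seismometer 1 equation from the Seismometer 2 and Seismometer 3 equations removes the quadratic terms:
-115.6 x − 112.6 y = -4092.82
17.2 x + 60.0 y = 920.41
Solving the 2×2 system: x ≈ 28.4, y ≈ 7.2 km.

(28.4, 7.2)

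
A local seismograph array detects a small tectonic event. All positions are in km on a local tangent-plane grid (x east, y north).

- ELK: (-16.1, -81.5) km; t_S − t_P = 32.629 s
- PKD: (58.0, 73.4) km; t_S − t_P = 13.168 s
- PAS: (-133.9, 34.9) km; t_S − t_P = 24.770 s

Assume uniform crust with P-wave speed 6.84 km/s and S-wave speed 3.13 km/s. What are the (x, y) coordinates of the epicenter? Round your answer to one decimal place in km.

-10.3 km east, 106.7 km north

Distance from S−P lag: d = Δt · v_P v_S / (v_P − v_S) = Δt · (6.84·3.13)/(6.84−3.13) ≈ 5.7707·Δt.
So d_ELK = 188.29, d_PKD = 75.99, d_PAS = 142.94 km.
Circle about each station: (x + 16.1)² + (y + 81.5)² = 188.29²; (x − 58.0)² + (y − 73.4)² = 75.99²; (x + 133.9)² + (y − 34.9)² = 142.94².
Subtracting the ELK equation from the PKD and PAS equations removes the quadratic terms:
148.2 x + 309.8 y = 31528.74
-235.6 x + 232.8 y = 27267.04
Solving the 2×2 system: x ≈ -10.3, y ≈ 106.7 km.
Check against ELK (with the unrounded x, y): √((x + 16.1)²+(y + 81.5)²) = 188.29 ≈ 188.29 km. ✓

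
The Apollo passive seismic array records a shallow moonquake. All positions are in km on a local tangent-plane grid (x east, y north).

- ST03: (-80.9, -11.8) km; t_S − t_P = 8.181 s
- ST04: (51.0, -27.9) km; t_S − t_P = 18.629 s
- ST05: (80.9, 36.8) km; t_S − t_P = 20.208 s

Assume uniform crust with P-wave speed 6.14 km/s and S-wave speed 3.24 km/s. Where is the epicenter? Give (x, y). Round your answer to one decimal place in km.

(-57.7, 39.3)

Distance from S−P lag: d = Δt · v_P v_S / (v_P − v_S) = Δt · (6.14·3.24)/(6.14−3.24) ≈ 6.8599·Δt.
So d_ST03 = 56.12, d_ST04 = 127.79, d_ST05 = 138.62 km.
Circle about each station: (x + 80.9)² + (y + 11.8)² = 56.12²; (x − 51.0)² + (y + 27.9)² = 127.79²; (x − 80.9)² + (y − 36.8)² = 138.62².
Subtracting the ST03 equation from the ST04 and ST05 equations removes the quadratic terms:
263.8 x − 32.2 y = -16485.47
323.6 x + 97.2 y = -14851.05
Solving the 2×2 system: x ≈ -57.7, y ≈ 39.3 km.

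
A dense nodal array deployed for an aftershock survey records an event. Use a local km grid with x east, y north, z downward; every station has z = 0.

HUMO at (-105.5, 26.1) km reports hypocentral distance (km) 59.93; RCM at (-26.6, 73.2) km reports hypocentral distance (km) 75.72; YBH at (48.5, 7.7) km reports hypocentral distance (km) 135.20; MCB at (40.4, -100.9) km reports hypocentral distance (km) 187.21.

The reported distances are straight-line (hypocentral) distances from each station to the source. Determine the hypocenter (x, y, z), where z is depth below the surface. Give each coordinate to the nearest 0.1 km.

Each station gives a sphere (x−x_i)² + (y−y_i)² + z² = d_i² (stations at z=0).
Subtracting the HUMO sphere from RCM and YBH: z² cancels, leaving linear equations in x and y:
157.8 x + 94.2 y = -7887.57
308.0 x − 36.8 y = -24087.36
Solving: x ≈ -73.499, y ≈ 39.391 km (keep extra digits for the depth step; rounded: -73.5, 39.4).
Then from the HUMO sphere: z² = 59.93² − (x + 105.5)² − (y − 26.1)² with x = -73.499, y = 39.391, so z ≈ 48.897 ≈ 48.9 km.

(-73.5, 39.4, 48.9)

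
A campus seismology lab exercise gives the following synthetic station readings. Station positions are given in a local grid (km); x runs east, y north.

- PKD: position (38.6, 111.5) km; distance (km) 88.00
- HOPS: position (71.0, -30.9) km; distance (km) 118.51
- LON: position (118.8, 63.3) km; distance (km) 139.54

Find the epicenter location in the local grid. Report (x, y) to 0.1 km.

Circle about each station: (x − 38.6)² + (y − 111.5)² = 88.00²; (x − 71.0)² + (y + 30.9)² = 118.51²; (x − 118.8)² + (y − 63.3)² = 139.54².
Subtracting the PKD equation from the HOPS and LON equations removes the quadratic terms:
64.8 x − 284.8 y = -14227.02
160.4 x − 96.4 y = -7529.29
Solving the 2×2 system: x ≈ -19.6, y ≈ 45.5 km.

(-19.6, 45.5)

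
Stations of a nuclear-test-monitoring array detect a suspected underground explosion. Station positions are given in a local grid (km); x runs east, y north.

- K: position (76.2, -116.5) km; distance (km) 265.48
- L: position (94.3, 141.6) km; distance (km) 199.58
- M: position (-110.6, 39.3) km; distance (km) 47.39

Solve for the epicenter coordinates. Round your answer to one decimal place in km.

x ≈ -97.0 km, y ≈ 84.7 km

Circle about each station: (x − 76.2)² + (y + 116.5)² = 265.48²; (x − 94.3)² + (y − 141.6)² = 199.58²; (x + 110.6)² + (y − 39.3)² = 47.39².
Subtracting pairs of circle equations eliminates x²+y² and gives linear equations (the radical axes):
36.2 x + 516.2 y = 40211.81
-373.6 x + 311.6 y = 62631.98
Solving the 2×2 system: x ≈ -97.0, y ≈ 84.7 km.
Check against K (with the unrounded x, y): √((x − 76.2)²+(y + 116.5)²) = 265.48 ≈ 265.48 km. ✓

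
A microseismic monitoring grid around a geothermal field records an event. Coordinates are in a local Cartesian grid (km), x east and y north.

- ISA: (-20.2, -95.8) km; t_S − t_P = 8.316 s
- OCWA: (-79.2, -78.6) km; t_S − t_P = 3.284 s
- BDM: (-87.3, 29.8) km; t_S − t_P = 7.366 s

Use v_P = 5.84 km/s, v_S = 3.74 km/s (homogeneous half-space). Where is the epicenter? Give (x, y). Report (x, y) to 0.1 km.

x ≈ -91.4 km, y ≈ -46.7 km

Distance from S−P lag: d = Δt · v_P v_S / (v_P − v_S) = Δt · (5.84·3.74)/(5.84−3.74) ≈ 10.4008·Δt.
So d_ISA = 86.49, d_OCWA = 34.16, d_BDM = 76.61 km.
Circle about each station: (x + 20.2)² + (y + 95.8)² = 86.49²; (x + 79.2)² + (y + 78.6)² = 34.16²; (x + 87.3)² + (y − 29.8)² = 76.61².
Subtracting the ISA equation from the OCWA and BDM equations removes the quadratic terms:
-118.0 x + 34.4 y = 9178.53
-134.2 x + 251.2 y = 535.08
Solving the 2×2 system: x ≈ -91.4, y ≈ -46.7 km.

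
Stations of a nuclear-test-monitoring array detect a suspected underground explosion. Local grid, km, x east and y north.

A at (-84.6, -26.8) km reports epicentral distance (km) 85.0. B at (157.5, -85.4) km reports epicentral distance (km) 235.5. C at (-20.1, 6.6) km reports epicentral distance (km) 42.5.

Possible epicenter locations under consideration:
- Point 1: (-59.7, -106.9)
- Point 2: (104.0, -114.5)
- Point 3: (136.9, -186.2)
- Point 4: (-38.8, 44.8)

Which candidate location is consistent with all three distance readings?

For each candidate, compare |candidate − station| to the reported distance:
Point 1: residuals A 1.1, B 17.2, C 77.7 → max 77.7 km
Point 2: residuals A 123.0, B 174.6, C 130.9 → max 174.6 km
Point 3: residuals A 187.9, B 132.6, C 206.1 → max 206.1 km
Point 4: residuals A 0.0, B 0.1, C 0.0 → max 0.1 km
Only Point 4 has all residuals ≈ 0.

Point 4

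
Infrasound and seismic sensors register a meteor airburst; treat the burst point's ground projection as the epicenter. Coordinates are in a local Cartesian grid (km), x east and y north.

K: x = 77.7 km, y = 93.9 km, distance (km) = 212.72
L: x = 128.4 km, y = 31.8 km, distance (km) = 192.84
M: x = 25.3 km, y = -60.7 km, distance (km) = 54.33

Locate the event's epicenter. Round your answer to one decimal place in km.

Circle about each station: (x − 77.7)² + (y − 93.9)² = 212.72²; (x − 128.4)² + (y − 31.8)² = 192.84²; (x − 25.3)² + (y + 60.7)² = 54.33².
Subtracting the K equation from the L and M equations removes the quadratic terms:
101.4 x − 124.2 y = 10705.83
-104.8 x − 309.2 y = 31768.13
Solving the 2×2 system: x ≈ -14.3, y ≈ -97.9 km.
Check against K (with the unrounded x, y): √((x − 77.7)²+(y − 93.9)²) = 212.72 ≈ 212.72 km. ✓

(-14.3, -97.9)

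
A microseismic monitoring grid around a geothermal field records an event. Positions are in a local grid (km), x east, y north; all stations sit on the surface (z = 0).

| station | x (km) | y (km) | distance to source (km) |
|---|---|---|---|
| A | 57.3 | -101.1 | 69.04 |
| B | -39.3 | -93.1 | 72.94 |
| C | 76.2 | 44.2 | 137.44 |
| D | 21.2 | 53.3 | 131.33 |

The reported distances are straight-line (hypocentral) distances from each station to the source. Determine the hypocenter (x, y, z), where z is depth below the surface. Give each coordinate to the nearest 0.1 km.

Each station gives a sphere (x−x_i)² + (y−y_i)² + z² = d_i² (stations at z=0).
Subtracting the A sphere from B and C: z² cancels, leaving linear equations in x and y:
-193.2 x + 16.0 y = -3846.12
37.8 x + 290.6 y = -19867.65
Solving: x ≈ 14.094, y ≈ -70.201 km (keep extra digits for the depth step; rounded: 14.1, -70.2).
Then from the A sphere: z² = 69.04² − (x − 57.3)² − (y + 101.1)² with x = 14.094, y = -70.201, so z ≈ 44.102 ≈ 44.1 km.

(14.1, -70.2, 44.1)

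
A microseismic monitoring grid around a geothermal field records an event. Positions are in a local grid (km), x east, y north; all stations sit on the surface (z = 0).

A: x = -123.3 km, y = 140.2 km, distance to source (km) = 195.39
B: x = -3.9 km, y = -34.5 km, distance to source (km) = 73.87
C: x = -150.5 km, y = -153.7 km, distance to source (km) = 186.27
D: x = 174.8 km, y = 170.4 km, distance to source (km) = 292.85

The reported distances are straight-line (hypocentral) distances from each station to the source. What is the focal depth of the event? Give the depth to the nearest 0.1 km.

z ≈ 65.3 km

Each station gives a sphere (x−x_i)² + (y−y_i)² + z² = d_i² (stations at z=0).
Subtracting the A sphere from B and C: z² cancels, leaving linear equations in x and y:
238.8 x − 349.4 y = -932.99
-54.4 x − 587.8 y = 14895.75
Solving: x ≈ -36.097, y ≈ -22.001 km (keep extra digits for the depth step; rounded: -36.1, -22.0).
Then from the A sphere: z² = 195.39² − (x + 123.3)² − (y − 140.2)² with x = -36.097, y = -22.001, so z ≈ 65.297 ≈ 65.3 km.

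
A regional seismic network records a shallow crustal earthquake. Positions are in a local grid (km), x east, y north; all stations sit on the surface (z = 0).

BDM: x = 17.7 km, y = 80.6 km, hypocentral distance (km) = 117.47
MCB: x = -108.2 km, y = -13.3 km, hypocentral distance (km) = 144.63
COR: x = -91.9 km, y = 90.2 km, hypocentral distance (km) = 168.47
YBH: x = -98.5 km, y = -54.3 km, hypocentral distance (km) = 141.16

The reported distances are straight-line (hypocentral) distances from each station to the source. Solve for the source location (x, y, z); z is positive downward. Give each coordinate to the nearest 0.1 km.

x ≈ 20.5 km, y ≈ -16.6 km, depth ≈ 65.9 km

Each station gives a sphere (x−x_i)² + (y−y_i)² + z² = d_i² (stations at z=0).
Subtracting the BDM sphere from MCB and COR: z² cancels, leaving linear equations in x and y:
-251.8 x − 187.8 y = -2044.16
-219.2 x + 19.2 y = -4810.94
Solving: x ≈ 20.494, y ≈ -16.594 km (keep extra digits for the depth step; rounded: 20.5, -16.6).
Then from the BDM sphere: z² = 117.47² − (x − 17.7)² − (y − 80.6)² with x = 20.494, y = -16.594, so z ≈ 65.914 ≈ 65.9 km.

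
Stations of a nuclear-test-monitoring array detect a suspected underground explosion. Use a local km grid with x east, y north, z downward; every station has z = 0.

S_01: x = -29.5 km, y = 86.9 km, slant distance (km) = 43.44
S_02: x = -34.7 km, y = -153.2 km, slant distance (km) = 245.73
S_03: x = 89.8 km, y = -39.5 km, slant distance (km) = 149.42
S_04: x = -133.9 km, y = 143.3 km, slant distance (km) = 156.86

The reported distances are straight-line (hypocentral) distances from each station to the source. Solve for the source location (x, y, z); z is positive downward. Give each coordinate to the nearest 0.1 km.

x ≈ 12.3 km, y ≈ 87.7 km, depth ≈ 11.8 km

Each station gives a sphere (x−x_i)² + (y−y_i)² + z² = d_i² (stations at z=0).
Subtracting the S_01 sphere from S_02 and S_03: z² cancels, leaving linear equations in x and y:
-10.4 x − 480.2 y = -42243.73
238.6 x − 252.8 y = -19236.87
Solving: x ≈ 12.300, y ≈ 87.705 km (keep extra digits for the depth step; rounded: 12.3, 87.7).
Then from the S_01 sphere: z² = 43.44² − (x + 29.5)² − (y − 86.9)² with x = 12.300, y = 87.705, so z ≈ 11.796 ≈ 11.8 km.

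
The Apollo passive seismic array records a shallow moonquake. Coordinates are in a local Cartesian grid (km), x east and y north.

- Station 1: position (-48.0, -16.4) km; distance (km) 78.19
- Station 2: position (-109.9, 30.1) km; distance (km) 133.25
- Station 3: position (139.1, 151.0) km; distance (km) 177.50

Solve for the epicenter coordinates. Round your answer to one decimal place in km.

Circle about each station: (x + 48.0)² + (y + 16.4)² = 78.19²; (x + 109.9)² + (y − 30.1)² = 133.25²; (x − 139.1)² + (y − 151.0)² = 177.50².
Subtracting pairs of circle equations eliminates x²+y² and gives linear equations (the radical axes):
-123.8 x + 93.0 y = -1230.83
374.2 x + 334.8 y = 14184.28
Solving the 2×2 system: x ≈ 22.7, y ≈ 17.0 km.
Check against Station 1 (with the unrounded x, y): √((x + 48.0)²+(y + 16.4)²) = 78.19 ≈ 78.19 km. ✓

(22.7, 17.0)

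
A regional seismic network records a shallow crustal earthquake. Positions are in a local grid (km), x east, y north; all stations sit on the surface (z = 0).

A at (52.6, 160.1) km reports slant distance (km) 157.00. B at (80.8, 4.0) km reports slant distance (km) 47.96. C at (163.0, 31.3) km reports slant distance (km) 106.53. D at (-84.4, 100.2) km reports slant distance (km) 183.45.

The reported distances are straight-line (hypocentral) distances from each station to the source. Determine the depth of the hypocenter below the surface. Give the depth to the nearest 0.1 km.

z ≈ 46.0 km

Each station gives a sphere (x−x_i)² + (y−y_i)² + z² = d_i² (stations at z=0).
Subtracting the A sphere from B and C: z² cancels, leaving linear equations in x and y:
56.4 x − 312.2 y = 494.71
220.8 x − 257.6 y = 12450.28
Solving: x ≈ 69.103, y ≈ 10.899 km (keep extra digits for the depth step; rounded: 69.1, 10.9).
Then from the A sphere: z² = 157.00² − (x − 52.6)² − (y − 160.1)² with x = 69.103, y = 10.899, so z ≈ 45.997 ≈ 46.0 km.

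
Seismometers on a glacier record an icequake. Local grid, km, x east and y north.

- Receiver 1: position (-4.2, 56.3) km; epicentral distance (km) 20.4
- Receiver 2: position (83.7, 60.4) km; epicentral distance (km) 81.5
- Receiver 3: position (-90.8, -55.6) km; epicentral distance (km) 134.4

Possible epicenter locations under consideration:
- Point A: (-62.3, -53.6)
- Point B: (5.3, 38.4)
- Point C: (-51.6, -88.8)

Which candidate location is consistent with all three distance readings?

For each candidate, compare |candidate − station| to the reported distance:
Point A: residuals Receiver 1 103.9, Receiver 2 103.7, Receiver 3 105.8 → max 105.8 km
Point B: residuals Receiver 1 0.1, Receiver 2 0.1, Receiver 3 0.0 → max 0.1 km
Point C: residuals Receiver 1 132.2, Receiver 2 119.9, Receiver 3 83.0 → max 132.2 km
Only Point B has all residuals ≈ 0.

Point B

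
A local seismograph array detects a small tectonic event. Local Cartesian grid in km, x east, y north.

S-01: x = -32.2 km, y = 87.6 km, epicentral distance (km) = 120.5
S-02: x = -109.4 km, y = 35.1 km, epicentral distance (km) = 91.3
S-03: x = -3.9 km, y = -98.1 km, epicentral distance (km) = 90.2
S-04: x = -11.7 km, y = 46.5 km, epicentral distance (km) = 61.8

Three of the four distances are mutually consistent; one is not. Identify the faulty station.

S-01

Solve using three stations at a time. Using S-02, S-03, S-04 (subtract circle equations pairwise → linear system) gives (x, y) ≈ (-31.3, -12.1).
Distances from that point to each station vs reported:
  S-01: calculated 99.7 vs reported 120.5 → residual 20.8 km
  S-02: calculated 91.3 vs reported 91.3 → residual 0.0 km
  S-03: calculated 90.2 vs reported 90.2 → residual 0.0 km
  S-04: calculated 61.8 vs reported 61.8 → residual 0.0 km
S-02, S-03, S-04 are mutually consistent (residuals ≈ 0); S-01 is off by 20.8 km.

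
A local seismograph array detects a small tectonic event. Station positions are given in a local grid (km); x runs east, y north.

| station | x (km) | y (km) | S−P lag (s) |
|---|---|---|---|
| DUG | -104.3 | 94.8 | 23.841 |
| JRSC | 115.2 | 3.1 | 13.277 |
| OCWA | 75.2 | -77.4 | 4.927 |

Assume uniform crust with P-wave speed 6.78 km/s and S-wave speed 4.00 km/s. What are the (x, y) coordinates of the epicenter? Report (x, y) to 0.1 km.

Distance from S−P lag: d = Δt · v_P v_S / (v_P − v_S) = Δt · (6.78·4.00)/(6.78−4.00) ≈ 9.7554·Δt.
So d_DUG = 232.58, d_JRSC = 129.52, d_OCWA = 48.06 km.
Circle about each station: (x + 104.3)² + (y − 94.8)² = 232.58²; (x − 115.2)² + (y − 3.1)² = 129.52²; (x − 75.2)² + (y + 77.4)² = 48.06².
Subtracting the DUG equation from the JRSC and OCWA equations removes the quadratic terms:
439.0 x − 183.4 y = 30733.15
359.0 x − 344.4 y = 43563.96
Solving the 2×2 system: x ≈ 30.4, y ≈ -94.8 km.

(30.4, -94.8)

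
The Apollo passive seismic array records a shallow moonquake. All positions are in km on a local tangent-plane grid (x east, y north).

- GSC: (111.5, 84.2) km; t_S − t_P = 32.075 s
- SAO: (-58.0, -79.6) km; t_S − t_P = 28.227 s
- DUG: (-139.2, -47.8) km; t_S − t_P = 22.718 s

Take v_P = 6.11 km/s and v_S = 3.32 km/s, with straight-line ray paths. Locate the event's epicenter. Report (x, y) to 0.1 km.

Distance from S−P lag: d = Δt · v_P v_S / (v_P − v_S) = Δt · (6.11·3.32)/(6.11−3.32) ≈ 7.2707·Δt.
So d_GSC = 233.21, d_SAO = 205.23, d_DUG = 165.18 km.
Circle about each station: (x − 111.5)² + (y − 84.2)² = 233.21²; (x + 58.0)² + (y + 79.6)² = 205.23²; (x + 139.2)² + (y + 47.8)² = 165.18².
Subtracting the GSC equation from the SAO and DUG equations removes the quadratic terms:
-339.0 x − 327.6 y = 2445.82
-501.4 x − 264.0 y = 29242.06
Solving the 2×2 system: x ≈ -119.5, y ≈ 116.2 km.

x ≈ -119.5 km, y ≈ 116.2 km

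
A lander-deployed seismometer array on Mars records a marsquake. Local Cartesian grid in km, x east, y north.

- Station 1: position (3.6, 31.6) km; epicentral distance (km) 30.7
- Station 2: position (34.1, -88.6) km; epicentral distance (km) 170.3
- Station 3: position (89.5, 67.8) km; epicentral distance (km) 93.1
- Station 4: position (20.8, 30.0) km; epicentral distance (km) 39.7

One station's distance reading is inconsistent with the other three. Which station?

Solve using three stations at a time. Using Station 1, Station 3, Station 4 (subtract circle equations pairwise → linear system) gives (x, y) ≈ (-3.4, 61.4).
Distances from that point to each station vs reported:
  Station 1: calculated 30.7 vs reported 30.7 → residual 0.0 km
  Station 2: calculated 154.7 vs reported 170.3 → residual 15.6 km
  Station 3: calculated 93.1 vs reported 93.1 → residual 0.0 km
  Station 4: calculated 39.7 vs reported 39.7 → residual 0.0 km
Station 1, Station 3, Station 4 are mutually consistent (residuals ≈ 0); Station 2 is off by 15.6 km.

Station 2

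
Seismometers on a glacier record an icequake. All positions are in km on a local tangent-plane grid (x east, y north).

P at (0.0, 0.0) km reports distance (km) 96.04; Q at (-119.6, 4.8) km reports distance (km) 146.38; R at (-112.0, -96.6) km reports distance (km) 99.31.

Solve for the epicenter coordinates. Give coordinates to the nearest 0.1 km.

Circle about each station: x² + y² = 96.04²; (x + 119.6)² + (y − 4.8)² = 146.38²; (x + 112.0)² + (y + 96.6)² = 99.31².
Subtracting pairs of circle equations eliminates x²+y² and gives linear equations (the radical axes):
-239.2 x + 9.6 y = 2123.78
-224.0 x − 193.2 y = 21236.77
Solving the 2×2 system: x ≈ -12.7, y ≈ -95.2 km.
Check against P (with the unrounded x, y): √(x²+y²) = 96.04 ≈ 96.04 km. ✓

(-12.7, -95.2)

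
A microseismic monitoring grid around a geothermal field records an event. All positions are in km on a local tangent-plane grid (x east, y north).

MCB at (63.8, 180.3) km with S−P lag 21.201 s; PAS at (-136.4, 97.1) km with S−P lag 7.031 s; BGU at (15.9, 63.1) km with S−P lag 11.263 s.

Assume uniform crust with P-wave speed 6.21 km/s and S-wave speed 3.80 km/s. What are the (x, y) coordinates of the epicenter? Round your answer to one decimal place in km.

-92.7 km east, 43.9 km north

Distance from S−P lag: d = Δt · v_P v_S / (v_P − v_S) = Δt · (6.21·3.80)/(6.21−3.80) ≈ 9.7917·Δt.
So d_MCB = 207.59, d_PAS = 68.85, d_BGU = 110.28 km.
Circle about each station: (x − 63.8)² + (y − 180.3)² = 207.59²; (x + 136.4)² + (y − 97.1)² = 68.85²; (x − 15.9)² + (y − 63.1)² = 110.28².
Subtracting the MCB equation from the PAS and BGU equations removes the quadratic terms:
-400.4 x − 166.4 y = 29808.13
-95.8 x − 234.4 y = -1412.18
Solving the 2×2 system: x ≈ -92.7, y ≈ 43.9 km.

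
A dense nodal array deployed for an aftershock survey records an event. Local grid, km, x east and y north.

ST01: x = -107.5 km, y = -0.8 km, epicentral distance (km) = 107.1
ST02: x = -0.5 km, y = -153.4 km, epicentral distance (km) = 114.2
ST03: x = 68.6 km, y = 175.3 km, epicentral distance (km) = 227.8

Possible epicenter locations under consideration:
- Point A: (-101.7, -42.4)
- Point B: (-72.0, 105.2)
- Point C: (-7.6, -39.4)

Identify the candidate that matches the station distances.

For each candidate, compare |candidate − station| to the reported distance:
Point A: residuals ST01 65.1, ST02 36.0, ST03 48.6 → max 65.1 km
Point B: residuals ST01 4.7, ST02 154.1, ST03 70.7 → max 154.1 km
Point C: residuals ST01 0.0, ST02 0.0, ST03 0.0 → max 0.0 km
Only Point C has all residuals ≈ 0.

Point C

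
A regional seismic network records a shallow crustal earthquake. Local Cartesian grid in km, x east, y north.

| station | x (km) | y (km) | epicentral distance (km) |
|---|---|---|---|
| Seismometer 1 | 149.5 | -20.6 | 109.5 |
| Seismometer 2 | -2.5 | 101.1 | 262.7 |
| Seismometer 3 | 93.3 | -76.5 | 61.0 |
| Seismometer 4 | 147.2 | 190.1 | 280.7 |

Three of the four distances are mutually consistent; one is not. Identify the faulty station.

Solve using three stations at a time. Using Seismometer 1, Seismometer 2, Seismometer 3 (subtract circle equations pairwise → linear system) gives (x, y) ≈ (126.6, -127.7).
Distances from that point to each station vs reported:
  Seismometer 1: calculated 109.5 vs reported 109.5 → residual 0.0 km
  Seismometer 2: calculated 262.7 vs reported 262.7 → residual 0.0 km
  Seismometer 3: calculated 61.1 vs reported 61.0 → residual 0.1 km
  Seismometer 4: calculated 318.5 vs reported 280.7 → residual 37.8 km
Seismometer 1, Seismometer 2, Seismometer 3 are mutually consistent (residuals ≈ 0); Seismometer 4 is off by 37.8 km.

Seismometer 4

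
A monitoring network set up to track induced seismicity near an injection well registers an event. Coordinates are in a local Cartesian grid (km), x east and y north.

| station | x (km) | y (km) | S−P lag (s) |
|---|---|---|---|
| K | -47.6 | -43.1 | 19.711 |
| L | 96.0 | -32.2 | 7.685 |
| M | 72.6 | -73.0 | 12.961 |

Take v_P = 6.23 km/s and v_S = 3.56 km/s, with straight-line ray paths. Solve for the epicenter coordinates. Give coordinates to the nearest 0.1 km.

98.1 km east, 31.6 km north

Distance from S−P lag: d = Δt · v_P v_S / (v_P − v_S) = Δt · (6.23·3.56)/(6.23−3.56) ≈ 8.3067·Δt.
So d_K = 163.73, d_L = 63.84, d_M = 107.66 km.
Circle about each station: (x + 47.6)² + (y + 43.1)² = 163.73²; (x − 96.0)² + (y + 32.2)² = 63.84²; (x − 72.6)² + (y + 73.0)² = 107.66².
Subtracting the K equation from the L and M equations removes the quadratic terms:
287.2 x + 21.8 y = 28861.44
240.4 x − 59.8 y = 21693.23
Solving the 2×2 system: x ≈ 98.1, y ≈ 31.6 km.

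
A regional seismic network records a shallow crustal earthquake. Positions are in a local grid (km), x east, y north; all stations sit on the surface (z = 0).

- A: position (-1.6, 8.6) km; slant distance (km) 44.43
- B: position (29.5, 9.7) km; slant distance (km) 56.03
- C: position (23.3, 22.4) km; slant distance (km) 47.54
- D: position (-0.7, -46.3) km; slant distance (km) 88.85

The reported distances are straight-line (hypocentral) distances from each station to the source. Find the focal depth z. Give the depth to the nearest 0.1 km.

Each station gives a sphere (x−x_i)² + (y−y_i)² + z² = d_i² (stations at z=0).
Subtracting the A sphere from B and C: z² cancels, leaving linear equations in x and y:
62.2 x + 2.2 y = -277.52
49.8 x + 27.6 y = 682.10
Solving: x ≈ -5.700, y ≈ 34.998 km (keep extra digits for the depth step; rounded: -5.7, 35.0).
Then from the A sphere: z² = 44.43² − (x + 1.6)² − (y − 8.6)² with x = -5.700, y = 34.998, so z ≈ 35.502 ≈ 35.5 km.
Check against D (with the unrounded solution): distance 88.85 ≈ 88.85 km. ✓

z ≈ 35.5 km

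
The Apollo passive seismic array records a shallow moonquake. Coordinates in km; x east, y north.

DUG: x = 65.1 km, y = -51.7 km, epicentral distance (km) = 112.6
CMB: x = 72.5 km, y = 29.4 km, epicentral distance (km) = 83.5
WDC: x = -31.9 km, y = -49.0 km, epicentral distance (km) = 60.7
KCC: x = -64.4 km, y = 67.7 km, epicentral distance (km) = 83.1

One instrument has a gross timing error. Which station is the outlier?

DUG

Solve using three stations at a time. Using CMB, WDC, KCC (subtract circle equations pairwise → linear system) gives (x, y) ≈ (-7.9, 6.8).
Distances from that point to each station vs reported:
  DUG: calculated 93.5 vs reported 112.6 → residual 19.1 km
  CMB: calculated 83.5 vs reported 83.5 → residual 0.0 km
  WDC: calculated 60.7 vs reported 60.7 → residual 0.0 km
  KCC: calculated 83.1 vs reported 83.1 → residual 0.0 km
CMB, WDC, KCC are mutually consistent (residuals ≈ 0); DUG is off by 19.1 km.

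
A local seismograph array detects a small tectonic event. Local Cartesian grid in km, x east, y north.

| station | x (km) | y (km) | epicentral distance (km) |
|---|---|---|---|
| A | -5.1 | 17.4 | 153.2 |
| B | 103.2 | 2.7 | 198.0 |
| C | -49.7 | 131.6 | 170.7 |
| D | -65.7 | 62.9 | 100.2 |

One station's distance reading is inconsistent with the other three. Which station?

A

Solve using three stations at a time. Using B, C, D (subtract circle equations pairwise → linear system) gives (x, y) ≈ (-91.4, -33.9).
Distances from that point to each station vs reported:
  A: calculated 100.4 vs reported 153.2 → residual 52.8 km
  B: calculated 198.0 vs reported 198.0 → residual 0.0 km
  C: calculated 170.7 vs reported 170.7 → residual 0.0 km
  D: calculated 100.2 vs reported 100.2 → residual 0.0 km
B, C, D are mutually consistent (residuals ≈ 0); A is off by 52.8 km.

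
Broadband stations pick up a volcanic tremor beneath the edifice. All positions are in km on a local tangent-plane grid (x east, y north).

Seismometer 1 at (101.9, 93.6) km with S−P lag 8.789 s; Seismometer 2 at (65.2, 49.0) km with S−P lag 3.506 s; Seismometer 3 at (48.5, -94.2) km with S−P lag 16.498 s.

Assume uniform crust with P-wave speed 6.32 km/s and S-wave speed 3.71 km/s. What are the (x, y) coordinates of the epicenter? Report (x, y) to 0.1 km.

(34.0, 53.3)

Distance from S−P lag: d = Δt · v_P v_S / (v_P − v_S) = Δt · (6.32·3.71)/(6.32−3.71) ≈ 8.9836·Δt.
So d_Seismometer 1 = 78.96, d_Seismometer 2 = 31.50, d_Seismometer 3 = 148.21 km.
Circle about each station: (x − 101.9)² + (y − 93.6)² = 78.96²; (x − 65.2)² + (y − 49.0)² = 31.50²; (x − 48.5)² + (y + 94.2)² = 148.21².
Subtracting the Seismometer 1 equation from the Seismometer 2 and Seismometer 3 equations removes the quadratic terms:
-73.4 x − 89.2 y = -7250.10
-106.8 x − 375.6 y = -23650.20
Solving the 2×2 system: x ≈ 34.0, y ≈ 53.3 km.
Check against Seismometer 1 (with the unrounded x, y): √((x − 101.9)²+(y − 93.6)²) = 78.96 ≈ 78.96 km. ✓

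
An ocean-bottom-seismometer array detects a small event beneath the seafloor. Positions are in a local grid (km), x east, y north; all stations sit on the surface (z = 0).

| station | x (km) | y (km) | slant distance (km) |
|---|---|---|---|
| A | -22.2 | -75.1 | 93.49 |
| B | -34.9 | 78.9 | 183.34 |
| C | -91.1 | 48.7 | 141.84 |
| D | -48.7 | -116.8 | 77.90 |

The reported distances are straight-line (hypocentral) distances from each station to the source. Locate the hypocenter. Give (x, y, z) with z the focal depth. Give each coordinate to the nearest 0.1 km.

Each station gives a sphere (x−x_i)² + (y−y_i)² + z² = d_i² (stations at z=0).
Subtracting the A sphere from B and C: z² cancels, leaving linear equations in x and y:
-25.4 x + 308.0 y = -23562.81
-137.8 x + 247.6 y = -6840.16
Solving: x ≈ -103.099, y ≈ -85.005 km (keep extra digits for the depth step; rounded: -103.1, -85.0).
Then from the A sphere: z² = 93.49² − (x + 22.2)² − (y + 75.1)² with x = -103.099, y = -85.005, so z ≈ 45.800 ≈ 45.8 km.

(-103.1, -85.0, 45.8)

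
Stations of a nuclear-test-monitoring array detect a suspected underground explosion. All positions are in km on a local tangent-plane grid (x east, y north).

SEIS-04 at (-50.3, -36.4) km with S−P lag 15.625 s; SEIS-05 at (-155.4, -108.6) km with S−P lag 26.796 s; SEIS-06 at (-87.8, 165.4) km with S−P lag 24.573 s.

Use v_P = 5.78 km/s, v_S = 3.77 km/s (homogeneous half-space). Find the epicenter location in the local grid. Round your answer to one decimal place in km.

x ≈ 116.3 km, y ≈ -5.8 km

Distance from S−P lag: d = Δt · v_P v_S / (v_P − v_S) = Δt · (5.78·3.77)/(5.78−3.77) ≈ 10.8411·Δt.
So d_SEIS-04 = 169.39, d_SEIS-05 = 290.50, d_SEIS-06 = 266.40 km.
Circle about each station: (x + 50.3)² + (y + 36.4)² = 169.39²; (x + 155.4)² + (y + 108.6)² = 290.50²; (x + 87.8)² + (y − 165.4)² = 266.40².
Subtracting pairs of circle equations eliminates x²+y² and gives linear equations (the radical axes):
-210.2 x − 144.4 y = -23609.21
-75.0 x + 403.6 y = -11065.04
Solving the 2×2 system: x ≈ 116.3, y ≈ -5.8 km.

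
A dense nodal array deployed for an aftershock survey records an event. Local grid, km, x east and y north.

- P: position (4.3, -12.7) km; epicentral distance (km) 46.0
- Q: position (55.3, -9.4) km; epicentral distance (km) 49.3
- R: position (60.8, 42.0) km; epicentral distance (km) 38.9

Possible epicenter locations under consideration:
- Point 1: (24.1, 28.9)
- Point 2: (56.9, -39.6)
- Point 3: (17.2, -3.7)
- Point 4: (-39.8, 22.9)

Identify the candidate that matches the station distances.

For each candidate, compare |candidate − station| to the reported distance:
Point 1: residuals P 0.1, Q 0.1, R 0.1 → max 0.1 km
Point 2: residuals P 13.1, Q 19.1, R 42.8 → max 42.8 km
Point 3: residuals P 30.3, Q 10.8, R 24.3 → max 30.3 km
Point 4: residuals P 10.7, Q 51.1, R 63.5 → max 63.5 km
Only Point 1 has all residuals ≈ 0.

Point 1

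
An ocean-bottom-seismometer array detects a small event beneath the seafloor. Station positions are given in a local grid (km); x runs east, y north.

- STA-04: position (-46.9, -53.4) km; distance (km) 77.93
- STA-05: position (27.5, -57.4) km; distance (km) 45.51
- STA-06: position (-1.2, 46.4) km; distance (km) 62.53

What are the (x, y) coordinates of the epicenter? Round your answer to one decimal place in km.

19.5 km east, -12.6 km north

Circle about each station: (x + 46.9)² + (y + 53.4)² = 77.93²; (x − 27.5)² + (y + 57.4)² = 45.51²; (x + 1.2)² + (y − 46.4)² = 62.53².
Subtracting pairs of circle equations eliminates x²+y² and gives linear equations (the radical axes):
148.8 x − 8.0 y = 3001.76
91.4 x + 199.6 y = -733.69
Solving the 2×2 system: x ≈ 19.5, y ≈ -12.6 km.
Check against STA-04 (with the unrounded x, y): √((x + 46.9)²+(y + 53.4)²) = 77.93 ≈ 77.93 km. ✓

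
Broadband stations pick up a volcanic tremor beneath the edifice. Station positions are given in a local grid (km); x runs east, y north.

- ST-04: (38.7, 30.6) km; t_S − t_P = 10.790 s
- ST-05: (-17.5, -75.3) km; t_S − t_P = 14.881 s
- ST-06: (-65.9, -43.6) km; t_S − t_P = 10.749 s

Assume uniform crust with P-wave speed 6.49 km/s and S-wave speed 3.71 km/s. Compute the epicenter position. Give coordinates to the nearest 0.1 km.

x ≈ -53.0 km, y ≈ 48.6 km

Distance from S−P lag: d = Δt · v_P v_S / (v_P − v_S) = Δt · (6.49·3.71)/(6.49−3.71) ≈ 8.6611·Δt.
So d_ST-04 = 93.45, d_ST-05 = 128.89, d_ST-06 = 93.10 km.
Circle about each station: (x − 38.7)² + (y − 30.6)² = 93.45²; (x + 17.5)² + (y + 75.3)² = 128.89²; (x + 65.9)² + (y + 43.6)² = 93.10².
Subtracting the ST-04 equation from the ST-05 and ST-06 equations removes the quadratic terms:
-112.4 x − 211.8 y = -4337.44
-209.2 x − 148.4 y = 3875.01
Solving the 2×2 system: x ≈ -53.0, y ≈ 48.6 km.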